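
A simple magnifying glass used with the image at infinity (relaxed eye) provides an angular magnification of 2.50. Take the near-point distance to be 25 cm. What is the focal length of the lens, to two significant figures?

10 cm

For the image at infinity, M = D/f.
f = D/M = 25/2.5 = 10.000 cm.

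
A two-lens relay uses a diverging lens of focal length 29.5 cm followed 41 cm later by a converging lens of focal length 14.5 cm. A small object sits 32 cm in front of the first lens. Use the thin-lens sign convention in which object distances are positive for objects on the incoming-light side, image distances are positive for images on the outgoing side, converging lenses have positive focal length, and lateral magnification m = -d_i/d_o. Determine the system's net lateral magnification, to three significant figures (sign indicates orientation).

-0.166

Applying the thin-lens equation to the first lens, 1/(-29.5) = 1/32 + 1/d_i1, which gives d_i1 = -15.350 cm.
Its lateral magnification is m_1 = -d_i1/d_o1 = -(-15.350)/32 = 0.4797.
With d_i1 < 0 the first image is virtual and lies on the object side; the object distance for lens 2 is d_o2 = 41 - (-15.350) = 56.350 cm.
Applying the thin-lens equation again with f_2 = 14.5 cm and d_o2 = 56.350 cm gives d_i2 = 19.524 cm.
m_2 = -(19.524)/(56.350) = -0.3465.
Total m = m_1 x m_2 = (0.4797)(-0.3465) = -0.1662.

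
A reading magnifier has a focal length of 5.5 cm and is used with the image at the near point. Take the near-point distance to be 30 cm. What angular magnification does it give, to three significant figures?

M = 1 + D/f = 1 + 30/5.5 = 6.455.

6.45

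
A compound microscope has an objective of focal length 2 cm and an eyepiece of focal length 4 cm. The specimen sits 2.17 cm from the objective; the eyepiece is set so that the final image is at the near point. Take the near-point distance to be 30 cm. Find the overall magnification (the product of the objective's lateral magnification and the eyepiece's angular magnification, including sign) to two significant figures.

Objective: 1/d_i = 1/f_obj - 1/d_o = 1/2 - 1/2.17 = 0.03917 cm^-1, so d_i = 25.529 cm.
m_obj = -d_i/d_o = -25.529/2.17 = -11.765.
Eyepiece angular magnification (image at near point): M_eye = 1 + D/f_e = 1 + 30/4 = 8.500.
Overall M = m_obj x M_eye = (-11.765)(8.500) = -100.00.

-100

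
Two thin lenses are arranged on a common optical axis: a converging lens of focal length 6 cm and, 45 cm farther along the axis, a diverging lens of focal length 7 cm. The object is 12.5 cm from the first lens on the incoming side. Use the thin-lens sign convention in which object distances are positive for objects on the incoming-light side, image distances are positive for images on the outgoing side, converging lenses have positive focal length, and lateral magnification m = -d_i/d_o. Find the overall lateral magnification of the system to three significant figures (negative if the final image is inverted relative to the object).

Lens 1: 1/d_i1 = 1/f_1 - 1/d_o1 = 1/6 - 1/12.5 = 0.08667 cm^-1, so d_i1 = 11.538 cm.
m_1 = -(11.538)/12.5 = -0.9231.
That image sits 33.462 cm in front of the second lens, so d_o2 = 33.462 cm.
Lens 2: 1/d_i2 = 1/f_2 - 1/d_o2 = 1/(-7) - 1/(33.462) = -0.17274 cm^-1, so d_i2 = -5.789 cm.
m_2 = -(-5.789)/(33.462) = 0.1730.
Overall magnification: m = m_1 m_2 = -0.1597.

-0.160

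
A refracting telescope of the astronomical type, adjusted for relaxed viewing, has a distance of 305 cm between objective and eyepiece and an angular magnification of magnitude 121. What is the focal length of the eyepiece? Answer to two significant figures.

In normal adjustment the tube length equals f_obj + f_eye and |M| = f_obj/f_eye.
So f_obj = 121 f_eye and 121 f_eye + f_eye = 305 cm, giving f_eye = 305/122 = 2.500 cm and f_obj = 302.500 cm.

2.5 cm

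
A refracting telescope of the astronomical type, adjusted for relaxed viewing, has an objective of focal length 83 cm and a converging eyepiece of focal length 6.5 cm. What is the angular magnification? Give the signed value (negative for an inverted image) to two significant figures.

M = -f_obj/f_eye = -83/(6.5) = -12.769.

-13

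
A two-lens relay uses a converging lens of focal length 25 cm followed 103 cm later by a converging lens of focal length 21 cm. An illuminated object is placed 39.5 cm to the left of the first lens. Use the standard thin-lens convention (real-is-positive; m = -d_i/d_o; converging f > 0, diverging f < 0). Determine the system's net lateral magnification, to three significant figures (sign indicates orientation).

First lens: d_i1 = 1/(1/25 - 1/39.5) = 68.103 cm.
m_1 = -(68.103)/39.5 = -1.7241.
That image sits 34.897 cm in front of the second lens, so d_o2 = 34.897 cm.
Second lens: d_i2 = 1/(1/21 - 1/(34.897)) = 52.734 cm.
m_2 = -(52.734)/(34.897) = -1.5112.
Overall magnification: m = m_1 m_2 = 2.6055.

2.61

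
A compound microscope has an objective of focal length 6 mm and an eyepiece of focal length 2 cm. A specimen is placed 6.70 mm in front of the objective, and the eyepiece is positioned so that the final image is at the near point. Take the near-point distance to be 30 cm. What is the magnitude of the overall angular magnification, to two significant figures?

140

Convert to cm: f_obj = 6 mm = 0.6 cm; d_o = 6.70 mm = 0.67 cm.
Objective: 1/d_i = 1/f_obj - 1/d_o = 1/0.6 - 1/0.67 = 0.17413 cm^-1, so d_i = 5.743 cm.
m_obj = -d_i/d_o = -5.743/0.67 = -8.571.
Eyepiece angular magnification (image at near point): M_eye = 1 + D/f_e = 1 + 30/2 = 16.000.
Overall M = m_obj x M_eye = (-8.571)(16.000) = -137.14.
|M| = 137.14.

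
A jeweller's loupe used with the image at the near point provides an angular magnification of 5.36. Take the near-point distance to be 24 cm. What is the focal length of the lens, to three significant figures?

5.50 cm

For the image at the near point, M = 1 + D/f.
f = D/(M - 1) = 24/(5.36 - 1) = 5.505 cm.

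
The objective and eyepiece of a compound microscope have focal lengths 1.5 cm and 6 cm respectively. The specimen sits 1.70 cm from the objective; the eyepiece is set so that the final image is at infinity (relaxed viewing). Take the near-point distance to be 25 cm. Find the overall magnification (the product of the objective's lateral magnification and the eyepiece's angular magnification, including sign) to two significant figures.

Objective: 1/d_i = 1/f_obj - 1/d_o = 1/1.5 - 1/1.70 = 0.07843 cm^-1, so d_i = 12.750 cm.
m_obj = -d_i/d_o = -12.750/1.70 = -7.500.
Eyepiece angular magnification (image at infinity): M_eye = D/f_e = 25/6 = 4.167.
Overall M = m_obj x M_eye = (-7.500)(4.167) = -31.25.

-31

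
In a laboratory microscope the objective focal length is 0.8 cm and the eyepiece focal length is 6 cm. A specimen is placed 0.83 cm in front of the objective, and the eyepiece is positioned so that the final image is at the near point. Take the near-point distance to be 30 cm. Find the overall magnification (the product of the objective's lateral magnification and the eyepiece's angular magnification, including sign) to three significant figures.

-160

Objective: 1/d_i = 1/f_obj - 1/d_o = 1/0.8 - 1/0.83 = 0.04518 cm^-1, so d_i = 22.133 cm.
m_obj = -d_i/d_o = -22.133/0.83 = -26.667.
Eyepiece angular magnification (image at near point): M_eye = 1 + D/f_e = 1 + 30/6 = 6.000.
Overall M = m_obj x M_eye = (-26.667)(6.000) = -160.00.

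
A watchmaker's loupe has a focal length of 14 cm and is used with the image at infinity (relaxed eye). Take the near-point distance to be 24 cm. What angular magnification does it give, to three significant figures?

1.71

M = D/f = 24/14 = 1.714.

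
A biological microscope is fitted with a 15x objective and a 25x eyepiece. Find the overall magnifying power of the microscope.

375

The overall magnification of a compound microscope is the product of the objective and eyepiece magnifications:
M = M_obj x M_eye = 15 x 25 = 375.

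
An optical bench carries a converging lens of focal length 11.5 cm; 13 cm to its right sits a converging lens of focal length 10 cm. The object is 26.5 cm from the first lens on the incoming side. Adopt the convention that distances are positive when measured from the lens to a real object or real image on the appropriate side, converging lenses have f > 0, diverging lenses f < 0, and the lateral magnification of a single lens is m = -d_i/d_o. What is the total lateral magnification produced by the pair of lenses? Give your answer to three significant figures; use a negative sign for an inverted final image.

Lens 1: 1/d_i1 = 1/f_1 - 1/d_o1 = 1/11.5 - 1/26.5 = 0.04922 cm^-1, so d_i1 = 20.317 cm.
m_1 = -(20.317)/26.5 = -0.7667.
This image would form 20.317 cm past lens 1, i.e. 7.317 cm beyond lens 2, so it is a virtual object for lens 2: d_o2 = 13 - 20.317 = -7.317 cm.
Lens 2: 1/d_i2 = 1/f_2 - 1/d_o2 = 1/10 - 1/(-7.317) = 0.23667 cm^-1, so d_i2 = 4.225 cm.
m_2 = -(4.225)/(-7.317) = 0.5775.
Overall magnification: m = m_1 m_2 = -0.4427.

-0.443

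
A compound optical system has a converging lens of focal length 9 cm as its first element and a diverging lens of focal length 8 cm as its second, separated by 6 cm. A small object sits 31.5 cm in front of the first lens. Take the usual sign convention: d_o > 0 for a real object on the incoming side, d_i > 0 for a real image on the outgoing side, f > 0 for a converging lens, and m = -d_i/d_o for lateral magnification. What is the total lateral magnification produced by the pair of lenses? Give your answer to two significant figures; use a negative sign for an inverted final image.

-2.3

Lens 1: 1/d_i1 = 1/f_1 - 1/d_o1 = 1/9 - 1/31.5 = 0.07937 cm^-1, so d_i1 = 12.600 cm.
m_1 = -(12.600)/31.5 = -0.4000.
Since 12.600 cm > 6 cm, the first image lies past the second lens and serves as a virtual object: d_o2 = L - d_i1 = -6.600 cm.
Lens 2: 1/d_i2 = 1/f_2 - 1/d_o2 = 1/(-8) - 1/(-6.600) = 0.02652 cm^-1, so d_i2 = 37.714 cm.
m_2 = -(37.714)/(-6.600) = 5.7143.
Overall magnification: m = m_1 m_2 = -2.2857.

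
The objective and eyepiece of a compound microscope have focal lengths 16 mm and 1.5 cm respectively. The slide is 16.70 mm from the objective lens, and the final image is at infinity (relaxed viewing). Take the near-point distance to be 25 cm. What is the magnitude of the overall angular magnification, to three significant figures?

Convert to cm: f_obj = 16 mm = 1.6 cm; d_o = 16.70 mm = 1.67 cm.
Objective: 1/d_i = 1/f_obj - 1/d_o = 1/1.6 - 1/1.67 = 0.02620 cm^-1, so d_i = 38.171 cm.
m_obj = -d_i/d_o = -38.171/1.67 = -22.857.
Eyepiece angular magnification (image at infinity): M_eye = D/f_e = 25/1.5 = 16.667.
Overall M = m_obj x M_eye = (-22.857)(16.667) = -380.95.
|M| = 380.95.

381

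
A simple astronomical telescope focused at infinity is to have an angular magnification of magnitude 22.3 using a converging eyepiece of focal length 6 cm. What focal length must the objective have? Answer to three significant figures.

134 cm

|M| = f_obj/|f_eye|, so f_obj = |M| x |f_eye| = 22.3 x 6 = 133.800 cm.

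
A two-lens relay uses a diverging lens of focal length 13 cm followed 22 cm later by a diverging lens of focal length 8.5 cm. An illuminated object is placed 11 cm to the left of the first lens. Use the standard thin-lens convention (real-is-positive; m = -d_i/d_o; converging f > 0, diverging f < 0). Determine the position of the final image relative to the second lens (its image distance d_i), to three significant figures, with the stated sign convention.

First lens: d_i1 = 1/(1/(-13) - 1/11) = -5.958 cm.
With d_i1 < 0 the first image is virtual and lies on the object side; the object distance for lens 2 is d_o2 = 22 - (-5.958) = 27.958 cm.
Second lens: d_i2 = 1/(1/(-8.5) - 1/(27.958)) = -6.518 cm.

-6.52 cm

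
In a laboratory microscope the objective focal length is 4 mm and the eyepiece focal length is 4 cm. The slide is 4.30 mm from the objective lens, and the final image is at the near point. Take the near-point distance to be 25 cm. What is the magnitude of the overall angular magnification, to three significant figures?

Convert to cm: f_obj = 4 mm = 0.4 cm; d_o = 4.30 mm = 0.43 cm.
Objective: 1/d_i = 1/f_obj - 1/d_o = 1/0.4 - 1/0.43 = 0.17442 cm^-1, so d_i = 5.733 cm.
m_obj = -d_i/d_o = -5.733/0.43 = -13.333.
Eyepiece angular magnification (image at near point): M_eye = 1 + D/f_e = 1 + 25/4 = 7.250.
Overall M = m_obj x M_eye = (-13.333)(7.250) = -96.67.
|M| = 96.67.

96.7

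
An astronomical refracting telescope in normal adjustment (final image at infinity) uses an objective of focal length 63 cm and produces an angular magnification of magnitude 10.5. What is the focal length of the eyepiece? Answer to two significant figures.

|M| = f_obj/f_eye, so f_eye = f_obj/|M| = 63/10.5 = 6.000 cm.

6.0 cm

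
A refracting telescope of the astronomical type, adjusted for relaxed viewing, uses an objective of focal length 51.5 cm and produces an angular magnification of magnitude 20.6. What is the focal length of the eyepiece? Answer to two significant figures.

|M| = f_obj/f_eye, so f_eye = f_obj/|M| = 51.5/20.6 = 2.500 cm.

2.5 cm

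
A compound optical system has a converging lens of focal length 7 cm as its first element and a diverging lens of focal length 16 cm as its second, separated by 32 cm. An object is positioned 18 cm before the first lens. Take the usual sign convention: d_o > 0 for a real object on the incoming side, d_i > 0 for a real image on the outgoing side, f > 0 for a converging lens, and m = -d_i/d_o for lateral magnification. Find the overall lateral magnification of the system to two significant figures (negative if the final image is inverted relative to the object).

-0.28

First lens: d_i1 = 1/(1/7 - 1/18) = 11.455 cm.
m_1 = -(11.455)/18 = -0.6364.
That image sits 20.545 cm in front of the second lens, so d_o2 = 20.545 cm.
Second lens: d_i2 = 1/(1/(-16) - 1/(20.545)) = -8.995 cm.
m_2 = -(-8.995)/(20.545) = 0.4378.
Total m = m_1 x m_2 = (-0.6364)(0.4378) = -0.2786.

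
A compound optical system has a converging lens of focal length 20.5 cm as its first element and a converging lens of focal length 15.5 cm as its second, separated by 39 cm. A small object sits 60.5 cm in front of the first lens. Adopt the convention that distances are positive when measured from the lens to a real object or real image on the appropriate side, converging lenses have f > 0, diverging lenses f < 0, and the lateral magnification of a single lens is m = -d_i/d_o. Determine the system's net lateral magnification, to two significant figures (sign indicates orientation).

First lens: d_i1 = 1/(1/20.5 - 1/60.5) = 31.006 cm.
m_1 = -(31.006)/60.5 = -0.5125.
That image sits 7.994 cm in front of the second lens, so d_o2 = 7.994 cm.
Second lens: d_i2 = 1/(1/15.5 - 1/(7.994)) = -16.507 cm.
m_2 = -(-16.507)/(7.994) = 2.0649.
The system's lateral magnification is m_1 m_2 = (-0.5125)(2.0649) = -1.0583.

-1.1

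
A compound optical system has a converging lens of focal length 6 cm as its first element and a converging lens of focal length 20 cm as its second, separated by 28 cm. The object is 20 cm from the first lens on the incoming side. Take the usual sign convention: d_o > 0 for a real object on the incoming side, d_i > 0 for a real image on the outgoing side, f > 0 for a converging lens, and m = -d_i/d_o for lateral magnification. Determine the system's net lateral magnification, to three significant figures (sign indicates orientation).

-15.0

Applying the thin-lens equation to the first lens, 1/6 = 1/20 + 1/d_i1, which gives d_i1 = 8.571 cm.
Its lateral magnification is m_1 = -d_i1/d_o1 = -(8.571)/20 = -0.4286.
That image sits 19.429 cm in front of the second lens, so d_o2 = 19.429 cm.
Applying the thin-lens equation again with f_2 = 20 cm and d_o2 = 19.429 cm gives d_i2 = -680.000 cm.
m_2 = -(-680.000)/(19.429) = 35.0000.
Total m = m_1 x m_2 = (-0.4286)(35.0000) = -15.0000.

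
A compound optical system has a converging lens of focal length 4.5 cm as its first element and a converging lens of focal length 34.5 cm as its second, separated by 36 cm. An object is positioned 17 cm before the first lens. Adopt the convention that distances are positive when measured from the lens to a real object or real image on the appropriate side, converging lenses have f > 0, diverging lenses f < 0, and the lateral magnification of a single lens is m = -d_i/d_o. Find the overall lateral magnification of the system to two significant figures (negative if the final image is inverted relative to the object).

-2.7

First lens: d_i1 = 1/(1/4.5 - 1/17) = 6.120 cm.
m_1 = -(6.120)/17 = -0.3600.
Object distance for lens 2: d_o2 = 36 - 6.120 = 29.880 cm.
Second lens: d_i2 = 1/(1/34.5 - 1/(29.880)) = -223.130 cm.
m_2 = -(-223.130)/(29.880) = 7.4675.
Total m = m_1 x m_2 = (-0.3600)(7.4675) = -2.6883.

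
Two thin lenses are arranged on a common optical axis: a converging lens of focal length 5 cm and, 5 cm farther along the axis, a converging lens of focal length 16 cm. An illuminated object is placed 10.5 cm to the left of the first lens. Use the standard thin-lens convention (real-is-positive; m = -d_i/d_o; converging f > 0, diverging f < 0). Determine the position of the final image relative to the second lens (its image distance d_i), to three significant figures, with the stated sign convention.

3.54 cm

Lens 1: 1/d_i1 = 1/f_1 - 1/d_o1 = 1/5 - 1/10.5 = 0.10476 cm^-1, so d_i1 = 9.545 cm.
This image would form 9.545 cm past lens 1, i.e. 4.545 cm beyond lens 2, so it is a virtual object for lens 2: d_o2 = 5 - 9.545 = -4.545 cm.
Lens 2: 1/d_i2 = 1/f_2 - 1/d_o2 = 1/16 - 1/(-4.545) = 0.28250 cm^-1, so d_i2 = 3.540 cm.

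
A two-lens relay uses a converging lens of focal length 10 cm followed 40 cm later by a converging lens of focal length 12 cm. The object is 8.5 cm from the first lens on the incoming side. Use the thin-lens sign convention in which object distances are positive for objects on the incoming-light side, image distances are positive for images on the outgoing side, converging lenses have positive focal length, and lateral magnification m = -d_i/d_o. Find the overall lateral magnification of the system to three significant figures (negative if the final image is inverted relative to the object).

Lens 1: 1/d_i1 = 1/f_1 - 1/d_o1 = 1/10 - 1/8.5 = -0.01765 cm^-1, so d_i1 = -56.667 cm.
m_1 = -(-56.667)/8.5 = 6.6667.
With d_i1 < 0 the first image is virtual and lies on the object side; the object distance for lens 2 is d_o2 = 40 - (-56.667) = 96.667 cm.
Lens 2: 1/d_i2 = 1/f_2 - 1/d_o2 = 1/12 - 1/(96.667) = 0.07299 cm^-1, so d_i2 = 13.701 cm.
m_2 = -(13.701)/(96.667) = -0.1417.
Overall magnification: m = m_1 m_2 = -0.9449.

-0.945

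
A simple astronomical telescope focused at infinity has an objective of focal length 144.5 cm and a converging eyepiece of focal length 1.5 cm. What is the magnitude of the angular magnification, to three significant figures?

|M| = f_obj/|f_eye| = 144.5/1.5 = 96.333.

96.3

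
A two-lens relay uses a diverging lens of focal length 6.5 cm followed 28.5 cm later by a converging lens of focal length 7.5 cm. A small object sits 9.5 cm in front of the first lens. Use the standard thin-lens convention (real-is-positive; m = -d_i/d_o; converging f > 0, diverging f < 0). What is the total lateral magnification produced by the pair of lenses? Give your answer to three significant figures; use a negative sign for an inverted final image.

Applying the thin-lens equation to the first lens, 1/(-6.5) = 1/9.5 + 1/d_i1, which gives d_i1 = -3.859 cm.
Its lateral magnification is m_1 = -d_i1/d_o1 = -(-3.859)/9.5 = 0.4062.
With d_i1 < 0 the first image is virtual and lies on the object side; the object distance for lens 2 is d_o2 = 28.5 - (-3.859) = 32.359 cm.
Applying the thin-lens equation again with f_2 = 7.5 cm and d_o2 = 32.359 cm gives d_i2 = 9.763 cm.
m_2 = -(9.763)/(32.359) = -0.3017.
Overall magnification: m = m_1 m_2 = -0.1226.

-0.123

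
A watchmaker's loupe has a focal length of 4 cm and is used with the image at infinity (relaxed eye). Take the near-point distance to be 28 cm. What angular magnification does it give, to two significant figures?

7.0

M = D/f = 28/4 = 7.000.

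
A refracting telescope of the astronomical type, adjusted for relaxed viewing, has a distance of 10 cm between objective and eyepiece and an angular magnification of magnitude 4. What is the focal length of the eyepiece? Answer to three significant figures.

In normal adjustment the tube length equals f_obj + f_eye and |M| = f_obj/f_eye.
So f_obj = 4 f_eye and 4 f_eye + f_eye = 10 cm, giving f_eye = 10/5 = 2.000 cm and f_obj = 8.000 cm.

2.00 cm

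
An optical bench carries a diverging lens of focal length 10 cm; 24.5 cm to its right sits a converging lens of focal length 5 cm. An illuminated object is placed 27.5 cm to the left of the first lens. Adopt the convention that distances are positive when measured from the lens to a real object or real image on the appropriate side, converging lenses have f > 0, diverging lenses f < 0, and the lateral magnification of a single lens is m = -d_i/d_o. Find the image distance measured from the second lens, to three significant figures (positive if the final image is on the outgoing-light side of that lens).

5.93 cm

First lens: d_i1 = 1/(1/(-10) - 1/27.5) = -7.333 cm.
The intermediate image is virtual, 7.333 cm to the left of lens 1, so d_o2 = L - d_i1 = 24.5 - (-7.333) = 31.833 cm.
Second lens: d_i2 = 1/(1/5 - 1/(31.833)) = 5.932 cm.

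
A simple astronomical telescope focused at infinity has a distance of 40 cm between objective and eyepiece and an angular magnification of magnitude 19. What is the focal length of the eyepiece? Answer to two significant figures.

2.0 cm

In normal adjustment the tube length equals f_obj + f_eye and |M| = f_obj/f_eye.
So f_obj = 19 f_eye and 19 f_eye + f_eye = 40 cm, giving f_eye = 40/20 = 2.000 cm and f_obj = 38.000 cm.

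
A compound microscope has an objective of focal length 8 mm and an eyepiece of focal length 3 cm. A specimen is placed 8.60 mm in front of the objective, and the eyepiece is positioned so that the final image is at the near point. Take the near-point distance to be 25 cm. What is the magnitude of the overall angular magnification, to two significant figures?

Convert to cm: f_obj = 8 mm = 0.8 cm; d_o = 8.60 mm = 0.86 cm.
Objective: 1/d_i = 1/f_obj - 1/d_o = 1/0.8 - 1/0.86 = 0.08721 cm^-1, so d_i = 11.467 cm.
m_obj = -d_i/d_o = -11.467/0.86 = -13.333.
Eyepiece angular magnification (image at near point): M_eye = 1 + D/f_e = 1 + 25/3 = 9.333.
Overall M = m_obj x M_eye = (-13.333)(9.333) = -124.44.
|M| = 124.44.

120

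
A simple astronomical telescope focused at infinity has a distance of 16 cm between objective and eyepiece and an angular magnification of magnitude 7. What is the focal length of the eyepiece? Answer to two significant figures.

2.0 cm

In normal adjustment the tube length equals f_obj + f_eye and |M| = f_obj/f_eye.
So f_obj = 7 f_eye and 7 f_eye + f_eye = 16 cm, giving f_eye = 16/8 = 2.000 cm and f_obj = 14.000 cm.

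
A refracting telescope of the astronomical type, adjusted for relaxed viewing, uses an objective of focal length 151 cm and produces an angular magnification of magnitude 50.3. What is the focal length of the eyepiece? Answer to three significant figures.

|M| = f_obj/f_eye, so f_eye = f_obj/|M| = 151/50.3 = 3.002 cm.

3.00 cm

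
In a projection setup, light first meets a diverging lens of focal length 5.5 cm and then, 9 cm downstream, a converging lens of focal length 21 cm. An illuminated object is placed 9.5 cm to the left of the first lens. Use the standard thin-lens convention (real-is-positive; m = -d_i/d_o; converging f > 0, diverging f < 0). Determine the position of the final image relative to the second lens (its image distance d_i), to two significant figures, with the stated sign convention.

First lens: d_i1 = 1/(1/(-5.5) - 1/9.5) = -3.483 cm.
With d_i1 < 0 the first image is virtual and lies on the object side; the object distance for lens 2 is d_o2 = 9 - (-3.483) = 12.483 cm.
Second lens: d_i2 = 1/(1/21 - 1/(12.483)) = -30.781 cm.

-31 cm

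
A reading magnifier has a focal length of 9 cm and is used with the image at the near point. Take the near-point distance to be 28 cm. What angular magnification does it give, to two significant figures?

4.1

M = 1 + D/f = 1 + 28/9 = 4.111.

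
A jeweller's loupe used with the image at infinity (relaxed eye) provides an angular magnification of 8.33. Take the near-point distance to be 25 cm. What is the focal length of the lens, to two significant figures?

3.0 cm

For the image at infinity, M = D/f.
f = D/M = 25/8.33 = 3.001 cm.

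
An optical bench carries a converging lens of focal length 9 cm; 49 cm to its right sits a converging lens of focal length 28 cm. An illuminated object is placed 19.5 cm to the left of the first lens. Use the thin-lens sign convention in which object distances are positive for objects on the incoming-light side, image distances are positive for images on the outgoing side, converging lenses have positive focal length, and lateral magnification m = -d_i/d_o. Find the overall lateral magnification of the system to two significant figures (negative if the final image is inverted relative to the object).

5.6

First lens: d_i1 = 1/(1/9 - 1/19.5) = 16.714 cm.
m_1 = -(16.714)/19.5 = -0.8571.
Object distance for lens 2: d_o2 = 49 - 16.714 = 32.286 cm.
Second lens: d_i2 = 1/(1/28 - 1/(32.286)) = 210.933 cm.
m_2 = -(210.933)/(32.286) = -6.5333.
Total m = m_1 x m_2 = (-0.8571)(-6.5333) = 5.6000.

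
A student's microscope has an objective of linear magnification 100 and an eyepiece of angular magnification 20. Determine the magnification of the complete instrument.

The overall magnification of a compound microscope is the product of the objective and eyepiece magnifications:
M = M_obj x M_eye = 100 x 20 = 2000.

2000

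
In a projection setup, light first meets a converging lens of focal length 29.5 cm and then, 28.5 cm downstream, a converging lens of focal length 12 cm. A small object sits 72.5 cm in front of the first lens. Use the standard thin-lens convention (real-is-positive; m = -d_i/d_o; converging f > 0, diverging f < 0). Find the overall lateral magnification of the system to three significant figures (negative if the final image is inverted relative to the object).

-0.248

Lens 1: 1/d_i1 = 1/f_1 - 1/d_o1 = 1/29.5 - 1/72.5 = 0.02011 cm^-1, so d_i1 = 49.738 cm.
m_1 = -(49.738)/72.5 = -0.6860.
Since 49.738 cm > 28.5 cm, the first image lies past the second lens and serves as a virtual object: d_o2 = L - d_i1 = -21.238 cm.
Lens 2: 1/d_i2 = 1/f_2 - 1/d_o2 = 1/12 - 1/(-21.238) = 0.13042 cm^-1, so d_i2 = 7.668 cm.
m_2 = -(7.668)/(-21.238) = 0.3610.
Overall magnification: m = m_1 m_2 = -0.2477.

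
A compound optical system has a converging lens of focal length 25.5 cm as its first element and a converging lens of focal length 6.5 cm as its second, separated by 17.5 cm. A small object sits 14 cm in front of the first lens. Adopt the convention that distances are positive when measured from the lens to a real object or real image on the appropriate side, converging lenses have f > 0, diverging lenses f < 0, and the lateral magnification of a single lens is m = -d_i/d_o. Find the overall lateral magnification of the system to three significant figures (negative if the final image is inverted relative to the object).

-0.343

Applying the thin-lens equation to the first lens, 1/25.5 = 1/14 + 1/d_i1, which gives d_i1 = -31.043 cm.
Its lateral magnification is m_1 = -d_i1/d_o1 = -(-31.043)/14 = 2.2174.
With d_i1 < 0 the first image is virtual and lies on the object side; the object distance for lens 2 is d_o2 = 17.5 - (-31.043) = 48.543 cm.
Applying the thin-lens equation again with f_2 = 6.5 cm and d_o2 = 48.543 cm gives d_i2 = 7.505 cm.
m_2 = -(7.505)/(48.543) = -0.1546.
The system's lateral magnification is m_1 m_2 = (2.2174)(-0.1546) = -0.3428.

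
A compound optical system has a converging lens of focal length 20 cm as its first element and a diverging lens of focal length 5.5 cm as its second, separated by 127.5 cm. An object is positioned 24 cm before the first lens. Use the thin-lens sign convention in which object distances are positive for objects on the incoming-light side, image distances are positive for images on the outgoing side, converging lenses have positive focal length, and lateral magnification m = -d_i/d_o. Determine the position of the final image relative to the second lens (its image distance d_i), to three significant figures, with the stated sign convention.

-3.17 cm

First lens: d_i1 = 1/(1/20 - 1/24) = 120.000 cm.
That image sits 7.500 cm in front of the second lens, so d_o2 = 7.500 cm.
Second lens: d_i2 = 1/(1/(-5.5) - 1/(7.500)) = -3.173 cm.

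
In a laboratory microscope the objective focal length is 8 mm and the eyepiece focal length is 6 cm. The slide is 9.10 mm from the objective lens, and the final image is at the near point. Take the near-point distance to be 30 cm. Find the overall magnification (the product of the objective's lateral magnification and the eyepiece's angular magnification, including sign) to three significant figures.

-43.6

Convert to cm: f_obj = 8 mm = 0.8 cm; d_o = 9.10 mm = 0.91 cm.
Objective: 1/d_i = 1/f_obj - 1/d_o = 1/0.8 - 1/0.91 = 0.15110 cm^-1, so d_i = 6.618 cm.
m_obj = -d_i/d_o = -6.618/0.91 = -7.273.
Eyepiece angular magnification (image at near point): M_eye = 1 + D/f_e = 1 + 30/6 = 6.000.
Overall M = m_obj x M_eye = (-7.273)(6.000) = -43.64.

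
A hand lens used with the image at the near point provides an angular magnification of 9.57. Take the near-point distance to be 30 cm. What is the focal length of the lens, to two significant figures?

3.5 cm

For the image at the near point, M = 1 + D/f.
f = D/(M - 1) = 30/(9.57 - 1) = 3.501 cm.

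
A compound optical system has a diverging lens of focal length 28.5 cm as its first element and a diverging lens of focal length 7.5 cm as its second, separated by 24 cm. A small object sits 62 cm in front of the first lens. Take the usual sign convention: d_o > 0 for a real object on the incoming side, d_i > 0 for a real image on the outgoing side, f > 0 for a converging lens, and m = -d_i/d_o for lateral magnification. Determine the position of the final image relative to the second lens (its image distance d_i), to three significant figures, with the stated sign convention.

-6.40 cm

First lens: d_i1 = 1/(1/(-28.5) - 1/62) = -19.525 cm.
With d_i1 < 0 the first image is virtual and lies on the object side; the object distance for lens 2 is d_o2 = 24 - (-19.525) = 43.525 cm.
Second lens: d_i2 = 1/(1/(-7.5) - 1/(43.525)) = -6.398 cm.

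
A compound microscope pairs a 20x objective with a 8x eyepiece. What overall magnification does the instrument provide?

160

The overall magnification of a compound microscope is the product of the objective and eyepiece magnifications:
M = M_obj x M_eye = 20 x 8 = 160.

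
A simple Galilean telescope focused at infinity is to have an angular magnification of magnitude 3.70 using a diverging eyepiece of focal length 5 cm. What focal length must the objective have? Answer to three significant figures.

|M| = f_obj/|f_eye|, so f_obj = |M| x |f_eye| = 3.7 x 5 = 18.500 cm.

18.5 cm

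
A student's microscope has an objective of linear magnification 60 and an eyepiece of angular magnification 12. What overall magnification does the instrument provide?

720

The overall magnification of a compound microscope is the product of the objective and eyepiece magnifications:
M = M_obj x M_eye = 60 x 12 = 720.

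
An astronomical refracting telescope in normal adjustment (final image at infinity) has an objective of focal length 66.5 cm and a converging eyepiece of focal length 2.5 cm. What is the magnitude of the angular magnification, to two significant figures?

27

|M| = f_obj/|f_eye| = 66.5/2.5 = 26.600.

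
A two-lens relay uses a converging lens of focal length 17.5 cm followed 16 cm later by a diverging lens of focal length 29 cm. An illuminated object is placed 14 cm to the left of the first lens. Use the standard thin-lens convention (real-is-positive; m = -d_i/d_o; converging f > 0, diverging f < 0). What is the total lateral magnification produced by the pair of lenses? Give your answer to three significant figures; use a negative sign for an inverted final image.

Applying the thin-lens equation to the first lens, 1/17.5 = 1/14 + 1/d_i1, which gives d_i1 = -70.000 cm.
Its lateral magnification is m_1 = -d_i1/d_o1 = -(-70.000)/14 = 5.0000.
With d_i1 < 0 the first image is virtual and lies on the object side; the object distance for lens 2 is d_o2 = 16 - (-70.000) = 86.000 cm.
Applying the thin-lens equation again with f_2 = -29 cm and d_o2 = 86.000 cm gives d_i2 = -21.687 cm.
m_2 = -(-21.687)/(86.000) = 0.2522.
The system's lateral magnification is m_1 m_2 = (5.0000)(0.2522) = 1.2609.

1.26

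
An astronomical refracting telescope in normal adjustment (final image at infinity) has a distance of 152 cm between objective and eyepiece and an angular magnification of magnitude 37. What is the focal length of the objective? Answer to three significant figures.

148 cm

In normal adjustment the tube length equals f_obj + f_eye and |M| = f_obj/f_eye.
So f_obj = 37 f_eye and 37 f_eye + f_eye = 152 cm, giving f_eye = 152/38 = 4.000 cm and f_obj = 148.000 cm.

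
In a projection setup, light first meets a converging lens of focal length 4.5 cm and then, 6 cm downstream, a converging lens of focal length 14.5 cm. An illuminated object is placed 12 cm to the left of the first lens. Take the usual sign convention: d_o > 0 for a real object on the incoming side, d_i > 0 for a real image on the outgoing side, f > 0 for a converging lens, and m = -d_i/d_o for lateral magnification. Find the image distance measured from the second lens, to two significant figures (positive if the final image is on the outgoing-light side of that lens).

First lens: d_i1 = 1/(1/4.5 - 1/12) = 7.200 cm.
This image would form 7.200 cm past lens 1, i.e. 1.200 cm beyond lens 2, so it is a virtual object for lens 2: d_o2 = 6 - 7.200 = -1.200 cm.
Second lens: d_i2 = 1/(1/14.5 - 1/(-1.200)) = 1.108 cm.

1.1 cm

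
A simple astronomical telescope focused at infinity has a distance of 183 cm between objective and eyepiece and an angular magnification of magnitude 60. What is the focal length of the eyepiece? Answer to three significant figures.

In normal adjustment the tube length equals f_obj + f_eye and |M| = f_obj/f_eye.
So f_obj = 60 f_eye and 60 f_eye + f_eye = 183 cm, giving f_eye = 183/61 = 3.000 cm and f_obj = 180.000 cm.

3.00 cm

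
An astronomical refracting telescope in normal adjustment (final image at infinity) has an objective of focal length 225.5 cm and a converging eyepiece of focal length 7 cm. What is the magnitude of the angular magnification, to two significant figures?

|M| = f_obj/|f_eye| = 225.5/7 = 32.214.

32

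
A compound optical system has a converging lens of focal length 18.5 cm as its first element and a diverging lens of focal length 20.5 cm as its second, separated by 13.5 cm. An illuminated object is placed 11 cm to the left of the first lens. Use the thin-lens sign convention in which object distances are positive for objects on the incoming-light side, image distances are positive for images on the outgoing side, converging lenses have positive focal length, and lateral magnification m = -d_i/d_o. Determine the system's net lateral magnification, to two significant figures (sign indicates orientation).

0.83

First lens: d_i1 = 1/(1/18.5 - 1/11) = -27.133 cm.
m_1 = -(-27.133)/11 = 2.4667.
The intermediate image is virtual, 27.133 cm to the left of lens 1, so d_o2 = L - d_i1 = 13.5 - (-27.133) = 40.633 cm.
Second lens: d_i2 = 1/(1/(-20.5) - 1/(40.633)) = -13.626 cm.
m_2 = -(-13.626)/(40.633) = 0.3353.
Overall magnification: m = m_1 m_2 = 0.8272.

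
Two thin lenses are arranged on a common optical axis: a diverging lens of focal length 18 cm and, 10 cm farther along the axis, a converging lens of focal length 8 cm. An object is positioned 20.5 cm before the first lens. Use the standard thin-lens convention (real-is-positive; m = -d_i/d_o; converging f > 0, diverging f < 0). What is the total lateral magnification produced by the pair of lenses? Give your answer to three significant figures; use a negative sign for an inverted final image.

Applying the thin-lens equation to the first lens, 1/(-18) = 1/20.5 + 1/d_i1, which gives d_i1 = -9.584 cm.
Its lateral magnification is m_1 = -d_i1/d_o1 = -(-9.584)/20.5 = 0.4675.
The intermediate image is virtual, 9.584 cm to the left of lens 1, so d_o2 = L - d_i1 = 10 - (-9.584) = 19.584 cm.
Applying the thin-lens equation again with f_2 = 8 cm and d_o2 = 19.584 cm gives d_i2 = 13.525 cm.
m_2 = -(13.525)/(19.584) = -0.6906.
Total m = m_1 x m_2 = (0.4675)(-0.6906) = -0.3229.

-0.323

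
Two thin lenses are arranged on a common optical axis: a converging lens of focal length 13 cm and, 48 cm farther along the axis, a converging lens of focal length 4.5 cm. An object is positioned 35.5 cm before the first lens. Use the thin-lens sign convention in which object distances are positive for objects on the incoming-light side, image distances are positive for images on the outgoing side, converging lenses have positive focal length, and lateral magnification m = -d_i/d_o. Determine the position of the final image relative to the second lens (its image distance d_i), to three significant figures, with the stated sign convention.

5.38 cm

Lens 1: 1/d_i1 = 1/f_1 - 1/d_o1 = 1/13 - 1/35.5 = 0.04875 cm^-1, so d_i1 = 20.511 cm.
That image sits 27.489 cm in front of the second lens, so d_o2 = 27.489 cm.
Lens 2: 1/d_i2 = 1/f_2 - 1/d_o2 = 1/4.5 - 1/(27.489) = 0.18584 cm^-1, so d_i2 = 5.381 cm.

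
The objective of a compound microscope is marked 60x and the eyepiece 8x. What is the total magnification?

480

The overall magnification of a compound microscope is the product of the objective and eyepiece magnifications:
M = M_obj x M_eye = 60 x 8 = 480.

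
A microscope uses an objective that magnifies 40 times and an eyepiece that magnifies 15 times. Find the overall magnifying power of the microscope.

600

The overall magnification of a compound microscope is the product of the objective and eyepiece magnifications:
M = M_obj x M_eye = 40 x 15 = 600.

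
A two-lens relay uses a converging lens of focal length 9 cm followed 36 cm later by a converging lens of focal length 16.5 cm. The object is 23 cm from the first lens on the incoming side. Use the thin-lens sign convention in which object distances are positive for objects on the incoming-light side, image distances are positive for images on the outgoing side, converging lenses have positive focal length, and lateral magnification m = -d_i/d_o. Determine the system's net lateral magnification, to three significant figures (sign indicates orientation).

2.25

Lens 1: 1/d_i1 = 1/f_1 - 1/d_o1 = 1/9 - 1/23 = 0.06763 cm^-1, so d_i1 = 14.786 cm.
m_1 = -(14.786)/23 = -0.6429.
Object distance for lens 2: d_o2 = 36 - 14.786 = 21.214 cm.
Lens 2: 1/d_i2 = 1/f_2 - 1/d_o2 = 1/16.5 - 1/(21.214) = 0.01347 cm^-1, so d_i2 = 74.250 cm.
m_2 = -(74.250)/(21.214) = -3.5000.
Overall magnification: m = m_1 m_2 = 2.2500.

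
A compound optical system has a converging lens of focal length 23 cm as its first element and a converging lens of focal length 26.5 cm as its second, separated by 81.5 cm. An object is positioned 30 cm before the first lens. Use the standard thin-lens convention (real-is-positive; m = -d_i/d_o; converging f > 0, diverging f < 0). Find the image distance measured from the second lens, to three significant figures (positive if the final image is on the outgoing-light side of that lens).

10.4 cm

Applying the thin-lens equation to the first lens, 1/23 = 1/30 + 1/d_i1, which gives d_i1 = 98.571 cm.
This image would form 98.571 cm past lens 1, i.e. 17.071 cm beyond lens 2, so it is a virtual object for lens 2: d_o2 = 81.5 - 98.571 = -17.071 cm.
Applying the thin-lens equation again with f_2 = 26.5 cm and d_o2 = -17.071 cm gives d_i2 = 10.383 cm.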